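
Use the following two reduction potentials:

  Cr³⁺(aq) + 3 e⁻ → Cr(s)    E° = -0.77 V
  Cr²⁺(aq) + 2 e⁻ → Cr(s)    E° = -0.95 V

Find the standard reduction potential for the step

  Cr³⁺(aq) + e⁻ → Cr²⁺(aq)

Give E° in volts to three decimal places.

-0.410 V

Sequential free energies add, so n₃E°₃ = n₁E°₁ + n₂E°₂.
With n₃ = 3, and the known step contributing 2×(-0.95) V, the unknown satisfies 1·E° = 3×(-0.77) − 2×(-0.95) = -0.410.
E° = -0.410 / 1 = -0.410 V.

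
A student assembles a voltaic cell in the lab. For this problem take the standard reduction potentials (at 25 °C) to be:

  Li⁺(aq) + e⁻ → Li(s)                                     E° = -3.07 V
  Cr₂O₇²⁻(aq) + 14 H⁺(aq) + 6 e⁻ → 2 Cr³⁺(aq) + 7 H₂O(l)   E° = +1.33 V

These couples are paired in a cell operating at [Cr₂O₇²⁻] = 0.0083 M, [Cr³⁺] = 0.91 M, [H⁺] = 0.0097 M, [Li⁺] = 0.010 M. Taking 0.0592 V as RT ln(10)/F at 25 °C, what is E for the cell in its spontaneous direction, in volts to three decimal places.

Cr₂O₇²⁻/Cr³⁺ is the cathode (higher E°), Li⁺/Li the anode: E°cell = +1.33 − (-3.07) = +4.40 V, n = 6.
Overall: Cr₂O₇²⁻(aq) + 14 H⁺(aq) + 6 Li(s) → 2 Cr³⁺(aq) + 7 H₂O(l) + 6 Li⁺(aq)
Q = [Cr³⁺]^2·[Li⁺]^6 / ([Cr₂O₇²⁻]·[H⁺]^14); log Q = 18.184.
E = E° − (0.0592/n) log Q = +4.40 − (0.0592/6)(18.184) = +4.221 V.

+4.221 V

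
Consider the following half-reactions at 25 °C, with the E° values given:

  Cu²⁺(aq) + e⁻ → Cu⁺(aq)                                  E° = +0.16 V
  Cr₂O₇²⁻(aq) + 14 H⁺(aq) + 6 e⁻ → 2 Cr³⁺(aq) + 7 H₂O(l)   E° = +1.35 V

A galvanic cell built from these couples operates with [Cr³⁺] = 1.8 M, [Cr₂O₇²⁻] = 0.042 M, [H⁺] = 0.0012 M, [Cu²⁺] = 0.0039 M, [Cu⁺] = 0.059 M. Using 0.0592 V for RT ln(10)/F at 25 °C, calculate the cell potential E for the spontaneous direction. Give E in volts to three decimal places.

Cr₂O₇²⁻/Cr³⁺ is the cathode (higher E°), Cu²⁺/Cu⁺ the anode: E°cell = +1.35 − (+0.16) = +1.19 V, n = 6.
Overall: Cr₂O₇²⁻(aq) + 14 H⁺(aq) + 6 Cu⁺(aq) → 2 Cr³⁺(aq) + 7 H₂O(l) + 6 Cu²⁺(aq)
Q = [Cr³⁺]^2·[Cu²⁺]^6 / ([Cr₂O₇²⁻]·[H⁺]^14·[Cu⁺]^6); log Q = 35.700.
E = E° − (0.0592/n) log Q = +1.19 − (0.0592/6)(35.700) = +0.838 V.

+0.838 V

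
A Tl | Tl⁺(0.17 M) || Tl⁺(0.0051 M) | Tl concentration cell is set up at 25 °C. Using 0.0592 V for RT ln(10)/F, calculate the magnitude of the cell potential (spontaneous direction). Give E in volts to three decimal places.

+0.090 V

For a concentration cell E°cell = 0. The 0.17 M side is the cathode (reduction is favoured where [Tl⁺] is higher).
With n = 1, E = −(0.0592/1) log([Tl⁺]ₐₙ/[Tl⁺]꜀ₐₜ) = −(0.0592/1) log(0.0051/0.17) = −(0.0592/1)(-1.523) = +0.090 V.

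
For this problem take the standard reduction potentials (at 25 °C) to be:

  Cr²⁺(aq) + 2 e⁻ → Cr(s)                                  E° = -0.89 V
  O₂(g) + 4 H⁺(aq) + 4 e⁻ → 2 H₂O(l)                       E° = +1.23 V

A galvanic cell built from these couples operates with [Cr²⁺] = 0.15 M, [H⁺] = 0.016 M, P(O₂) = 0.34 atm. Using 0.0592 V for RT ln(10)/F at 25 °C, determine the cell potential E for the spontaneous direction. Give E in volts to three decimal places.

+2.031 V

O₂/H₂O is the cathode (higher E°), Cr²⁺/Cr the anode: E°cell = +1.23 − (-0.89) = +2.12 V, n = 4.
Overall: O₂(g) + 4 H⁺(aq) + 2 Cr(s) → 2 H₂O(l) + 2 Cr²⁺(aq)
Q = [Cr²⁺]^2 / (P(O₂)·[H⁺]^4); log Q = 6.004.
E = E° − (0.0592/n) log Q = +2.12 − (0.0592/4)(6.004) = +2.031 V.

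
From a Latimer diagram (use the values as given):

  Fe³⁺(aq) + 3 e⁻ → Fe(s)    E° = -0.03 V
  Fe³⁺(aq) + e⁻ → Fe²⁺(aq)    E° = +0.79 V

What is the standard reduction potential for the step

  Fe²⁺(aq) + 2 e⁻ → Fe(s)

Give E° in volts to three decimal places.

Sequential free energies add, so n₃E°₃ = n₁E°₁ + n₂E°₂.
With n₃ = 3, and the known step contributing 1×(+0.79) V, the unknown satisfies 2·E° = 3×(-0.03) − 1×(+0.79) = -0.880.
E° = -0.880 / 2 = -0.440 V.

-0.440 V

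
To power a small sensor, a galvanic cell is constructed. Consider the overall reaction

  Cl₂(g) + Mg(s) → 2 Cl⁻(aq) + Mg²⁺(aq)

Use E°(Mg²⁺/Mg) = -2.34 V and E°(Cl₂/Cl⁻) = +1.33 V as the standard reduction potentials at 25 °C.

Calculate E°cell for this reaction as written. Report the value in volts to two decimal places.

The Cl₂/Cl⁻ couple has the higher reduction potential, so it is the cathode; Mg²⁺/Mg is oxidised at the anode.
E°cell = E°(cathode) − E°(anode) = (+1.33) − (-2.34) = +3.67 V.

+3.67 V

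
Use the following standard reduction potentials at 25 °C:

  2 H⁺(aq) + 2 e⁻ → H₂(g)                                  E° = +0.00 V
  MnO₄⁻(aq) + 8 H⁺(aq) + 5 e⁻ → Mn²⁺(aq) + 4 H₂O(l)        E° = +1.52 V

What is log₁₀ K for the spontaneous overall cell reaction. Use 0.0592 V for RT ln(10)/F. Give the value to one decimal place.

256.8

Cathode: MnO₄⁻/Mn²⁺; anode: H⁺/H₂. E°cell = +1.52 V, n = 10.
log K = nE°cell / 0.0592 = (10)(+1.52) / 0.0592 = 256.8.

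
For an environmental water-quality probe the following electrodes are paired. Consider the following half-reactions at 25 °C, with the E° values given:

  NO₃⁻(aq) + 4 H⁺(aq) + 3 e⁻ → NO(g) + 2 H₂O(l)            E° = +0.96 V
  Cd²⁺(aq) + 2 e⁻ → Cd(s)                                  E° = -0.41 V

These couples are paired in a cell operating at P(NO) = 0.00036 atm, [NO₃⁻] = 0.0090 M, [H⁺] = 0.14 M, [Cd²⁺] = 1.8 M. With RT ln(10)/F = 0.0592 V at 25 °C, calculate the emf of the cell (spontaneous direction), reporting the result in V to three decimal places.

+1.323 V

NO₃⁻/NO is the cathode (higher E°), Cd²⁺/Cd the anode: E°cell = +0.96 − (-0.41) = +1.37 V, n = 6.
Overall: 2 NO₃⁻(aq) + 8 H⁺(aq) + 3 Cd(s) → 2 NO(g) + 4 H₂O(l) + 3 Cd²⁺(aq)
Q = P(NO)^2·[Cd²⁺]^3 / ([NO₃⁻]^2·[H⁺]^8); log Q = 4.801.
E = E° − (0.0592/n) log Q = +1.37 − (0.0592/6)(4.801) = +1.323 V.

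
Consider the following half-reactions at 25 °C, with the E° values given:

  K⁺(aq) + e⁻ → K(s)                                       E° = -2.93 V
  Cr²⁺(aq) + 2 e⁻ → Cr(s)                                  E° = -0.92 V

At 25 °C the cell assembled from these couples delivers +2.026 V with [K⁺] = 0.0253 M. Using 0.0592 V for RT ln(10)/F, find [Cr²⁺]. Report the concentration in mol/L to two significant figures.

Cr²⁺/Cr is the cathode, K⁺/K the anode: E°cell = +2.01 V, n = 2.
Overall reaction: Cr²⁺(aq) + 2 K(s) → Cr(s) + 2 K⁺(aq); Q = [K⁺]^2/[Cr²⁺]^1.
From E = E° − (0.0592/n) log Q: log Q = (E° − E)·n/0.0592 = (+2.01 − (+2.026))·2/0.0592 = -0.5405.
So 1·log[Cr²⁺] = 2·log(0.0253) − log Q = -3.1938 − (-0.5405) = -2.6533; [Cr²⁺] = 10^(-2.6533) ≈ 0.0022 M.

0.0022 M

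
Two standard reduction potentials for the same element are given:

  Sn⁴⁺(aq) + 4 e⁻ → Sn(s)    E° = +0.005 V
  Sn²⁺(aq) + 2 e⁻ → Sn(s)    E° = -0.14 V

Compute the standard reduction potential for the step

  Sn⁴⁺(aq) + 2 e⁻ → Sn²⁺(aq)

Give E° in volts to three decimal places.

+0.150 V

Sequential free energies add, so n₃E°₃ = n₁E°₁ + n₂E°₂.
With n₃ = 4, and the known step contributing 2×(-0.14) V, the unknown satisfies 2·E° = 4×(+0.005) − 2×(-0.14) = +0.300.
E° = +0.300 / 2 = +0.150 V.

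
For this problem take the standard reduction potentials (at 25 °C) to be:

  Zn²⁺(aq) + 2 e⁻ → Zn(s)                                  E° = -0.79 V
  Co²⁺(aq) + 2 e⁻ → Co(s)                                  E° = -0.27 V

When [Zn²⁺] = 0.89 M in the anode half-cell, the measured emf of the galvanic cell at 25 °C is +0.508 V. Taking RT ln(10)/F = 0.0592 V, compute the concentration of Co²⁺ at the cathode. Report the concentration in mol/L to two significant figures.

Co²⁺/Co is the cathode, Zn²⁺/Zn the anode: E°cell = +0.52 V, n = 2.
Overall reaction: Co²⁺(aq) + Zn(s) → Co(s) + Zn²⁺(aq); Q = [Zn²⁺]^1/[Co²⁺]^1.
From E = E° − (0.0592/n) log Q: log Q = (E° − E)·n/0.0592 = (+0.52 − (+0.508))·2/0.0592 = 0.4054.
So 1·log[Co²⁺] = 1·log(0.89) − log Q = -0.0506 − (0.4054) = -0.4560; [Co²⁺] = 10^(-0.4560) ≈ 0.35 M.

0.35 M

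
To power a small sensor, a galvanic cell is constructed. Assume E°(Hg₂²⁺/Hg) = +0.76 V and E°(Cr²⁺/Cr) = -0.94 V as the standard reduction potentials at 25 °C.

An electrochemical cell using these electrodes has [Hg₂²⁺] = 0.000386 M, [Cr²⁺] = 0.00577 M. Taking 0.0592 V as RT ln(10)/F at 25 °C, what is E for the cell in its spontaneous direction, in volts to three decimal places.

Hg₂²⁺/Hg is the cathode (higher E°), Cr²⁺/Cr the anode: E°cell = +0.76 − (-0.94) = +1.70 V, n = 2.
Overall: Hg₂²⁺(aq) + Cr(s) → 2 Hg(l) + Cr²⁺(aq)
Q = [Cr²⁺] / ([Hg₂²⁺]); log Q = 1.175.
E = E° − (0.0592/n) log Q = +1.70 − (0.0592/2)(1.175) = +1.665 V.

+1.665 V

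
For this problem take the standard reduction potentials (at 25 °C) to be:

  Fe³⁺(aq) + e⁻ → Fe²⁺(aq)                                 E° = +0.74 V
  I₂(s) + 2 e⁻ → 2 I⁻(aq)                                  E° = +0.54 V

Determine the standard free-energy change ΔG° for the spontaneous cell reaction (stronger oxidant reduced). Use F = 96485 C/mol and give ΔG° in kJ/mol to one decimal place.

-38.6 kJ/mol

Fe³⁺/Fe²⁺ (E° = +0.74 V) is the cathode; I₂/I⁻ (E° = +0.54 V) is the anode, so E°cell = +0.20 V.
Balancing electrons gives n = 2 (lcm of 1 and 2).
ΔG° = −nFE° = −(2)(96485)(+0.20) = -38,594 J = -38.6 kJ/mol.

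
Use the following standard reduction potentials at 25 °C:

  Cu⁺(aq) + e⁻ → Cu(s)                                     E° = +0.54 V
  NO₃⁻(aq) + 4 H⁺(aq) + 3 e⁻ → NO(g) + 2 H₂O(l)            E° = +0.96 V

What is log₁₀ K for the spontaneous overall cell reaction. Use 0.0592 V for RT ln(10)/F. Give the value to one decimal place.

Cathode: NO₃⁻/NO; anode: Cu⁺/Cu. E°cell = +0.42 V, n = 3.
log K = nE°cell / 0.0592 = (3)(+0.42) / 0.0592 = 21.3.

21.3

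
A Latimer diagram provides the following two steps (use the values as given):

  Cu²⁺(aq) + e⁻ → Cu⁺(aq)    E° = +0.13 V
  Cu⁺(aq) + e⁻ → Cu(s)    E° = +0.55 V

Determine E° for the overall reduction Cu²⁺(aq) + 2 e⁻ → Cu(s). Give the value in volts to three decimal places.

+0.340 V

Standard free energies of sequential steps add: ΔG°₃ = ΔG°₁ + ΔG°₂, so n₃E°₃ = n₁E°₁ + n₂E°₂.
E°₃ = (1×+0.13 + 1×+0.55) / 2 = (+0.680) / 2 = +0.340 V.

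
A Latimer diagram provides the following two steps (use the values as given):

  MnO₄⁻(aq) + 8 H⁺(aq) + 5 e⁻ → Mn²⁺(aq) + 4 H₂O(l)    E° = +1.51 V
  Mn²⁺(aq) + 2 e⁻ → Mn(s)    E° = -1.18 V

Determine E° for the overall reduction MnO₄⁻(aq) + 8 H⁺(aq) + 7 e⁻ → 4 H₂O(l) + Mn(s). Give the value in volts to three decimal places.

Since ΔG° = −nFE° is additive over sequential reductions, n₃E°₃ = n₁E°₁ + n₂E°₂.
E°₃ = (5×+1.51 + 2×-1.18) / 7 = (+5.190) / 7 = +0.741 V.

+0.741 V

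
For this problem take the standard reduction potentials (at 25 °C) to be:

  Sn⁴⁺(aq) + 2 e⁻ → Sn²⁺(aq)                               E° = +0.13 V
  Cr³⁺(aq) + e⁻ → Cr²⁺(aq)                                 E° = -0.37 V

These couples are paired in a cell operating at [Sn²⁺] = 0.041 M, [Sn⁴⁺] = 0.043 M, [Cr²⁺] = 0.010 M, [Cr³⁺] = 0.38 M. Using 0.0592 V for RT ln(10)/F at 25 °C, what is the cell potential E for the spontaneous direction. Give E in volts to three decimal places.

Sn⁴⁺/Sn²⁺ is the cathode (higher E°), Cr³⁺/Cr²⁺ the anode: E°cell = +0.13 − (-0.37) = +0.50 V, n = 2.
Overall: Sn⁴⁺(aq) + 2 Cr²⁺(aq) → Sn²⁺(aq) + 2 Cr³⁺(aq)
Q = [Sn²⁺]·[Cr³⁺]^2 / ([Sn⁴⁺]·[Cr²⁺]^2); log Q = 3.139.
E = E° − (0.0592/n) log Q = +0.50 − (0.0592/2)(3.139) = +0.407 V.

+0.407 V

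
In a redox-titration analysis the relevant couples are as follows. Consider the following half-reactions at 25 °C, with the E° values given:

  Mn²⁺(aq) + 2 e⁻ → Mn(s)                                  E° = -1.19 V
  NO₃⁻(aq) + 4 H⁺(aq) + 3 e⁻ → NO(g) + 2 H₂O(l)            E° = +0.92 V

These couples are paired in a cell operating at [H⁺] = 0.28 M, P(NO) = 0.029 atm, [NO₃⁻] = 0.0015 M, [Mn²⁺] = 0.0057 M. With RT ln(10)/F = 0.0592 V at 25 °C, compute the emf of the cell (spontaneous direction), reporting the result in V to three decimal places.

NO₃⁻/NO is the cathode (higher E°), Mn²⁺/Mn the anode: E°cell = +0.92 − (-1.19) = +2.11 V, n = 6.
Overall: 2 NO₃⁻(aq) + 8 H⁺(aq) + 3 Mn(s) → 2 NO(g) + 4 H₂O(l) + 3 Mn²⁺(aq)
Q = P(NO)^2·[Mn²⁺]^3 / ([NO₃⁻]^2·[H⁺]^8); log Q = 0.263.
E = E° − (0.0592/n) log Q = +2.11 − (0.0592/6)(0.263) = +2.107 V.

+2.107 V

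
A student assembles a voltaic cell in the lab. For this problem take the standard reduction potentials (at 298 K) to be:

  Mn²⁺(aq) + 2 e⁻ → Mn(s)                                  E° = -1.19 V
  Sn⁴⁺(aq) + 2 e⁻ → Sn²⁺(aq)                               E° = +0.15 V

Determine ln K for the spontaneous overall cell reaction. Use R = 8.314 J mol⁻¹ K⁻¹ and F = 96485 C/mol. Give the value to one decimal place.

Cathode: Sn⁴⁺/Sn²⁺; anode: Mn²⁺/Mn. E°cell = (+0.15) − (-1.19) = +1.34 V, with n = 2.
ΔG° = −nFE° = −RT ln K, so ln K = nFE°/(RT) = (2)(96485)(+1.34) / ((8.314)(298)) = 104.368.

104.4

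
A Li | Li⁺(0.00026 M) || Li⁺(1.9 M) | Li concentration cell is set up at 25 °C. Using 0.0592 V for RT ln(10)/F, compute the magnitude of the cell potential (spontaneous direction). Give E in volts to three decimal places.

+0.229 V

For a concentration cell E°cell = 0. The 1.9 M side is the cathode (reduction is favoured where [Li⁺] is higher).
With n = 1, E = −(0.0592/1) log([Li⁺]ₐₙ/[Li⁺]꜀ₐₜ) = −(0.0592/1) log(0.00026/1.9) = −(0.0592/1)(-3.864) = +0.229 V.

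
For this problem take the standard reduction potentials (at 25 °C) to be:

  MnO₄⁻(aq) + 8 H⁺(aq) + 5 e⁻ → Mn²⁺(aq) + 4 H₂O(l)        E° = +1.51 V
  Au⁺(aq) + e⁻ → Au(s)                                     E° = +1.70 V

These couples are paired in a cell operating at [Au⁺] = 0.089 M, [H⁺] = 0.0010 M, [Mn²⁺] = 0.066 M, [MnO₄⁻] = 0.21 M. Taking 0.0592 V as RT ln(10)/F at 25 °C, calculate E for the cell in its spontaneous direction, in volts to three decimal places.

Au⁺/Au is the cathode (higher E°), MnO₄⁻/Mn²⁺ the anode: E°cell = +1.70 − (+1.51) = +0.19 V, n = 5.
Overall: 5 Au⁺(aq) + Mn²⁺(aq) + 4 H₂O(l) → 5 Au(s) + MnO₄⁻(aq) + 8 H⁺(aq)
Q = [MnO₄⁻]·[H⁺]^8 / ([Au⁺]^5·[Mn²⁺]); log Q = -18.244.
E = E° − (0.0592/n) log Q = +0.19 − (0.0592/5)(-18.244) = +0.406 V.

+0.406 V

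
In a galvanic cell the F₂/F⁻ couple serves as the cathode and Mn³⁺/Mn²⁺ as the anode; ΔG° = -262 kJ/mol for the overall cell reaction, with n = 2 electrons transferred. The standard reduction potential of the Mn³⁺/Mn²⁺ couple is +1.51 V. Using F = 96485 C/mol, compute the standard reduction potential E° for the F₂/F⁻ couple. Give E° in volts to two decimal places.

E°cell = −ΔG°/(nF) = −(-262×10³)/((2)(96485)) = +1.358 V.
Since F₂/F⁻ is the cathode and Mn³⁺/Mn²⁺ the anode, E°cell = E°(F₂/F⁻) − E°(Mn³⁺/Mn²⁺).
So E°(F₂/F⁻) = E°cell + E°(Mn³⁺/Mn²⁺) = +1.358 + (+1.51) = +2.87 V.

+2.87 V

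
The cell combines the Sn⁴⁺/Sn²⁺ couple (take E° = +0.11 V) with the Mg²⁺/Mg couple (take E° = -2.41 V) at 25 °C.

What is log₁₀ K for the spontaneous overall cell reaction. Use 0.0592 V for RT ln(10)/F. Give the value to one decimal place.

Cathode: Sn⁴⁺/Sn²⁺; anode: Mg²⁺/Mg. E°cell = +2.52 V, n = 2.
log K = nE°cell / 0.0592 = (2)(+2.52) / 0.0592 = 85.1.

85.1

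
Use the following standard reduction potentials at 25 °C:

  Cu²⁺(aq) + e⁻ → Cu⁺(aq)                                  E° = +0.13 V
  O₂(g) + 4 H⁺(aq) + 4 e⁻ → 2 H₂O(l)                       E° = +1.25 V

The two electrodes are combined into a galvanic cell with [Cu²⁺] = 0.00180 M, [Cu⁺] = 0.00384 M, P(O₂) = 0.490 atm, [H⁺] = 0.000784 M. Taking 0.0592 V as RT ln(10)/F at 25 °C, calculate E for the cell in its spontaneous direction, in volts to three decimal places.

+0.951 V

O₂/H₂O is the cathode (higher E°), Cu²⁺/Cu⁺ the anode: E°cell = +1.25 − (+0.13) = +1.12 V, n = 4.
Overall: O₂(g) + 4 H⁺(aq) + 4 Cu⁺(aq) → 2 H₂O(l) + 4 Cu²⁺(aq)
Q = [Cu²⁺]^4 / (P(O₂)·[H⁺]^4·[Cu⁺]^4); log Q = 11.416.
E = E° − (0.0592/n) log Q = +1.12 − (0.0592/4)(11.416) = +0.951 V.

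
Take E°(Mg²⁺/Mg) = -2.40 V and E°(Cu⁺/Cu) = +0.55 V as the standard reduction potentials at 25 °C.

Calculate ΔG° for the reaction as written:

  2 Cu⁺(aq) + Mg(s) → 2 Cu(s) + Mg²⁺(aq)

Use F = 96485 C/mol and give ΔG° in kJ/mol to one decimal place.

As written, Cu⁺/Cu is reduced (cathode) and Mg²⁺/Mg is oxidised (anode), so E°cell = (+0.55) − (-2.40) = +2.95 V.
Balancing electrons gives n = 2.
ΔG° = −nFE° = −(2)(96485)(+2.95) = -569,262 J = -569.3 kJ/mol.

-569.3 kJ/mol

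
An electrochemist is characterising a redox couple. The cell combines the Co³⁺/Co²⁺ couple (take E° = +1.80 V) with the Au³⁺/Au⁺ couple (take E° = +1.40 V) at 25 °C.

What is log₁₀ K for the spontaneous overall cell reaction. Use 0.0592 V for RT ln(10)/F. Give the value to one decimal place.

13.5

Cathode: Co³⁺/Co²⁺; anode: Au³⁺/Au⁺. E°cell = +0.40 V, n = 2.
log K = nE°cell / 0.0592 = (2)(+0.40) / 0.0592 = 13.5.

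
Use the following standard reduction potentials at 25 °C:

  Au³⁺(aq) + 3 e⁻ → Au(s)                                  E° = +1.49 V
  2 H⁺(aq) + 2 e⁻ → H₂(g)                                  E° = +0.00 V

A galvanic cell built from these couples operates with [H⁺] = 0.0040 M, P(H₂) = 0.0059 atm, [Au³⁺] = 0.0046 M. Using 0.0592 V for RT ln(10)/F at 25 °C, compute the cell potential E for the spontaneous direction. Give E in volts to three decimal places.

Au³⁺/Au is the cathode (higher E°), H⁺/H₂ the anode: E°cell = +1.49 − (+0.00) = +1.49 V, n = 6.
Overall: 2 Au³⁺(aq) + 3 H₂(g) → 2 Au(s) + 6 H⁺(aq)
Q = [H⁺]^6 / ([Au³⁺]^2·P(H₂)^3); log Q = -3.026.
E = E° − (0.0592/n) log Q = +1.49 − (0.0592/6)(-3.026) = +1.520 V.

+1.520 V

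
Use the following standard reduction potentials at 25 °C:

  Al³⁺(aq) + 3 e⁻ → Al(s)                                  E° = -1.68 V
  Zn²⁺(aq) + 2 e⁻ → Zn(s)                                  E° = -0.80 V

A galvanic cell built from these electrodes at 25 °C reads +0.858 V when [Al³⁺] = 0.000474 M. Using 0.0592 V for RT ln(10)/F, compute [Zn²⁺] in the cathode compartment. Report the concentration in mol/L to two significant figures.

Zn²⁺/Zn is the cathode, Al³⁺/Al the anode: E°cell = +0.88 V, n = 6.
Overall reaction: 3 Zn²⁺(aq) + 2 Al(s) → 3 Zn(s) + 2 Al³⁺(aq); Q = [Al³⁺]^2/[Zn²⁺]^3.
From E = E° − (0.0592/n) log Q: log Q = (E° − E)·n/0.0592 = (+0.88 − (+0.858))·6/0.0592 = 2.2297.
So 3·log[Zn²⁺] = 2·log(0.000474) − log Q = -6.6484 − (2.2297) = -8.8781; log[Zn²⁺] = -8.8781 / 3 = -2.9594; [Zn²⁺] = 10^(-2.9594) ≈ 0.0011 M.

0.0011 M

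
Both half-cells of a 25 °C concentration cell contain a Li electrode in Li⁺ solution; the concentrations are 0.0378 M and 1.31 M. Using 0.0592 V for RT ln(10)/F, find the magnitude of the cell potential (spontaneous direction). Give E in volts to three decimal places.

+0.091 V

For a concentration cell E°cell = 0. The 1.31 M side is the cathode (reduction is favoured where [Li⁺] is higher).
With n = 1, E = −(0.0592/1) log([Li⁺]ₐₙ/[Li⁺]꜀ₐₜ) = −(0.0592/1) log(0.0378/1.31) = −(0.0592/1)(-1.540) = +0.091 V.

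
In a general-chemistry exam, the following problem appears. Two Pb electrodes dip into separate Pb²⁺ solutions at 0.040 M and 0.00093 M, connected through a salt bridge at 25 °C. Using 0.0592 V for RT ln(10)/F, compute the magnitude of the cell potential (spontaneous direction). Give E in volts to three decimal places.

For a concentration cell E°cell = 0. The 0.040 M side is the cathode (reduction is favoured where [Pb²⁺] is higher).
With n = 2, E = −(0.0592/2) log([Pb²⁺]ₐₙ/[Pb²⁺]꜀ₐₜ) = −(0.0592/2) log(0.00093/0.04) = −(0.0592/2)(-1.634) = +0.048 V.

+0.048 V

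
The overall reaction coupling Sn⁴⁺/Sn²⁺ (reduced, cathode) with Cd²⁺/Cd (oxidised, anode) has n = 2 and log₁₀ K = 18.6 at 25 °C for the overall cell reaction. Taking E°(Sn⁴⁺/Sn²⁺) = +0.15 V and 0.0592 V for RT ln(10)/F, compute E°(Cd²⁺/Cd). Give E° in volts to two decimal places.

E°cell = (0.0592/n)·log K = (0.0592/2)(18.6) = +0.551 V.
Since Sn⁴⁺/Sn²⁺ is the cathode and Cd²⁺/Cd the anode, E°cell = E°(Sn⁴⁺/Sn²⁺) − E°(Cd²⁺/Cd).
So E°(Cd²⁺/Cd) = E°(Sn⁴⁺/Sn²⁺) − E°cell = (+0.15) − (+0.551) = -0.40 V.

-0.40 V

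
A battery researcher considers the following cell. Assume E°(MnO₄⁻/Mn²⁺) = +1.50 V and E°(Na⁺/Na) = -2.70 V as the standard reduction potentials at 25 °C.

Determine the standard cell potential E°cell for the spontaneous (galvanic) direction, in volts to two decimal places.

The MnO₄⁻/Mn²⁺ couple has the higher reduction potential, so it is the cathode; Na⁺/Na is oxidised at the anode.
E°cell = E°(cathode) − E°(anode) = (+1.50) − (-2.70) = +4.20 V.

+4.20 V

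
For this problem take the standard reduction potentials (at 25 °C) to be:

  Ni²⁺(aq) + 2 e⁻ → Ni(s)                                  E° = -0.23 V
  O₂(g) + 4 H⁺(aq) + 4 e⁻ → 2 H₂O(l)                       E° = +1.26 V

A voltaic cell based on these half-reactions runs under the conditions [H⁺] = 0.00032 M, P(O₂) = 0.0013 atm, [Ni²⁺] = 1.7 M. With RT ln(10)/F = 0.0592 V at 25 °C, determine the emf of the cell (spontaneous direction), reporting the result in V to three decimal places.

+1.234 V

O₂/H₂O is the cathode (higher E°), Ni²⁺/Ni the anode: E°cell = +1.26 − (-0.23) = +1.49 V, n = 4.
Overall: O₂(g) + 4 H⁺(aq) + 2 Ni(s) → 2 H₂O(l) + 2 Ni²⁺(aq)
Q = [Ni²⁺]^2 / (P(O₂)·[H⁺]^4); log Q = 17.326.
E = E° − (0.0592/n) log Q = +1.49 − (0.0592/4)(17.326) = +1.234 V.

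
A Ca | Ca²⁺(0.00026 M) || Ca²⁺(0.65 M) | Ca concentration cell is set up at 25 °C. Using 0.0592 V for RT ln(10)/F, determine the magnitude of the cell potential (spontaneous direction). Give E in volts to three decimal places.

For a concentration cell E°cell = 0. The 0.65 M side is the cathode (reduction is favoured where [Ca²⁺] is higher).
With n = 2, E = −(0.0592/2) log([Ca²⁺]ₐₙ/[Ca²⁺]꜀ₐₜ) = −(0.0592/2) log(0.00026/0.65) = −(0.0592/2)(-3.398) = +0.101 V.

+0.101 V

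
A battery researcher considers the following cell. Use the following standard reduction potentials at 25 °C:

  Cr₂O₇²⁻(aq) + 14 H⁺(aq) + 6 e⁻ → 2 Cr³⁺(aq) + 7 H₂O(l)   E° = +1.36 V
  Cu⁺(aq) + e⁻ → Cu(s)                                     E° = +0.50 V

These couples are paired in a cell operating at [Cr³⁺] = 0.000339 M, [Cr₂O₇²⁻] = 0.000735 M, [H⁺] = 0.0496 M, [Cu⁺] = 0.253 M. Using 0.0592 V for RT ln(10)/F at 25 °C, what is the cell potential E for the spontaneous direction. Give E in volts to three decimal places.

Cr₂O₇²⁻/Cr³⁺ is the cathode (higher E°), Cu⁺/Cu the anode: E°cell = +1.36 − (+0.50) = +0.86 V, n = 6.
Overall: Cr₂O₇²⁻(aq) + 14 H⁺(aq) + 6 Cu(s) → 2 Cr³⁺(aq) + 7 H₂O(l) + 6 Cu⁺(aq)
Q = [Cr³⁺]^2·[Cu⁺]^6 / ([Cr₂O₇²⁻]·[H⁺]^14); log Q = 10.876.
E = E° − (0.0592/n) log Q = +0.86 − (0.0592/6)(10.876) = +0.753 V.

+0.753 V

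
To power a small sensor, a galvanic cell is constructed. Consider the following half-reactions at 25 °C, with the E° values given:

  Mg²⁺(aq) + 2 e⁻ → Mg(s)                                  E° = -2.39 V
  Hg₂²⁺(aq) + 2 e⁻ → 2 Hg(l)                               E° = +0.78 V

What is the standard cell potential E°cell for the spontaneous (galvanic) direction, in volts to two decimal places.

The Hg₂²⁺/Hg couple has the higher reduction potential, so it is the cathode; Mg²⁺/Mg is oxidised at the anode.
E°cell = E°(cathode) − E°(anode) = (+0.78) − (-2.39) = +3.17 V.
Since E°cell > 0, the reaction is spontaneous under standard conditions.

+3.17 V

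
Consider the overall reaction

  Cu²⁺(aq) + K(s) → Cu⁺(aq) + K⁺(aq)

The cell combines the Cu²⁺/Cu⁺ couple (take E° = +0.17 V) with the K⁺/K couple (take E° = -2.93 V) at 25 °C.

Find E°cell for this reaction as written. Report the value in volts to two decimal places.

+3.10 V

The Cu²⁺/Cu⁺ couple has the higher reduction potential, so it is the cathode; K⁺/K is oxidised at the anode.
E°cell = E°(cathode) − E°(anode) = (+0.17) − (-2.93) = +3.10 V.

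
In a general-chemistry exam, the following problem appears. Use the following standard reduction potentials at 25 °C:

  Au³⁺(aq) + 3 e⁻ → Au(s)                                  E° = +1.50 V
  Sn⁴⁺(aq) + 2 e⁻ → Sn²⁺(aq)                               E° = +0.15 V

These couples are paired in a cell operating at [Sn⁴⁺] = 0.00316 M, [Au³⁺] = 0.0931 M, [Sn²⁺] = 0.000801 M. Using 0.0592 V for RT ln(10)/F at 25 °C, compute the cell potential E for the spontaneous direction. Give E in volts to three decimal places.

+1.312 V

Au³⁺/Au is the cathode (higher E°), Sn⁴⁺/Sn²⁺ the anode: E°cell = +1.50 − (+0.15) = +1.35 V, n = 6.
Overall: 2 Au³⁺(aq) + 3 Sn²⁺(aq) → 2 Au(s) + 3 Sn⁴⁺(aq)
Q = [Sn⁴⁺]^3 / ([Au³⁺]^2·[Sn²⁺]^3); log Q = 3.850.
E = E° − (0.0592/n) log Q = +1.35 − (0.0592/6)(3.850) = +1.312 V.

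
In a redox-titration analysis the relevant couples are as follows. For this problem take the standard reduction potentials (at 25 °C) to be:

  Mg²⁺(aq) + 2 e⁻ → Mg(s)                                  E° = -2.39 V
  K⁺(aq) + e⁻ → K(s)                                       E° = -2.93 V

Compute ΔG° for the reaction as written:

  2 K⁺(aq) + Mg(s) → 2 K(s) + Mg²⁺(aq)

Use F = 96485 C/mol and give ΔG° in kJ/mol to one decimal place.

+104.2 kJ/mol

As written, K⁺/K is reduced (cathode) and Mg²⁺/Mg is oxidised (anode), so E°cell = (-2.93) − (-2.39) = -0.54 V.
Balancing electrons gives n = 2.
ΔG° = −nFE° = −(2)(96485)(-0.54) = 104,204 J = +104.2 kJ/mol.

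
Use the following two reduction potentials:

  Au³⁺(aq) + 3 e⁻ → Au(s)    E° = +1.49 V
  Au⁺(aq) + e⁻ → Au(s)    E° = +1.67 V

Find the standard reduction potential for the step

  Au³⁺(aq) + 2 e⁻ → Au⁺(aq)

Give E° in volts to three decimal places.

Sequential free energies add, so n₃E°₃ = n₁E°₁ + n₂E°₂.
With n₃ = 3, and the known step contributing 1×(+1.67) V, the unknown satisfies 2·E° = 3×(+1.49) − 1×(+1.67) = +2.800.
E° = +2.800 / 2 = +1.400 V.

+1.400 V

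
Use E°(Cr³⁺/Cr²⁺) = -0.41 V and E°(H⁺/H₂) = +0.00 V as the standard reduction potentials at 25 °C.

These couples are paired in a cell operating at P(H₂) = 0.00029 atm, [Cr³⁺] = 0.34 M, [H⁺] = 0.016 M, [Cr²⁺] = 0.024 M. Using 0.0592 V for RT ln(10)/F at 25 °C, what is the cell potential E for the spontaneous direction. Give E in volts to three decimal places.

H⁺/H₂ is the cathode (higher E°), Cr³⁺/Cr²⁺ the anode: E°cell = +0.00 − (-0.41) = +0.41 V, n = 2.
Overall: 2 H⁺(aq) + 2 Cr²⁺(aq) → H₂(g) + 2 Cr³⁺(aq)
Q = P(H₂)·[Cr³⁺]^2 / ([H⁺]^2·[Cr²⁺]^2); log Q = 2.357.
E = E° − (0.0592/n) log Q = +0.41 − (0.0592/2)(2.357) = +0.340 V.

+0.340 V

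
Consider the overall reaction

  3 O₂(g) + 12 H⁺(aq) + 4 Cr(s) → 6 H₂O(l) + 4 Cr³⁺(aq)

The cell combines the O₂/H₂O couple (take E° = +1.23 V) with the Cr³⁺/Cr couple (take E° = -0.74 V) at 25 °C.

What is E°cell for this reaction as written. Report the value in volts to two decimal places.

+1.97 V

The O₂/H₂O couple has the higher reduction potential, so it is the cathode; Cr³⁺/Cr is oxidised at the anode.
E°cell = E°(cathode) − E°(anode) = (+1.23) − (-0.74) = +1.97 V.
Since E°cell > 0, the reaction is spontaneous under standard conditions.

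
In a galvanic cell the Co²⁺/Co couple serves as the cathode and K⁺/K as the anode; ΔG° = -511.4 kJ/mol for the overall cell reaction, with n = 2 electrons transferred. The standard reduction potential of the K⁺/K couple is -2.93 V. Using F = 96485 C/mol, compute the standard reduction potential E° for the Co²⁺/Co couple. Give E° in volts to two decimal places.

-0.28 V

E°cell = −ΔG°/(nF) = −(-511.4×10³)/((2)(96485)) = +2.650 V.
Since Co²⁺/Co is the cathode and K⁺/K the anode, E°cell = E°(Co²⁺/Co) − E°(K⁺/K).
So E°(Co²⁺/Co) = E°cell + E°(K⁺/K) = +2.650 + (-2.93) = -0.28 V.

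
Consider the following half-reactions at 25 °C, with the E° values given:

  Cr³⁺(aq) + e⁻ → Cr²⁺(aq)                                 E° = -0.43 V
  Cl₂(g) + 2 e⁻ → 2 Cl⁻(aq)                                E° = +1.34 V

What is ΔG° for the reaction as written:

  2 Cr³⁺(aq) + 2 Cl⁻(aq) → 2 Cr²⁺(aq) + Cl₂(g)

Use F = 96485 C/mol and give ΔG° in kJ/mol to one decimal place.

As written, Cr³⁺/Cr²⁺ is reduced (cathode) and Cl₂/Cl⁻ is oxidised (anode), so E°cell = (-0.43) − (+1.34) = -1.77 V.
Balancing electrons gives n = 2.
ΔG° = −nFE° = −(2)(96485)(-1.77) = 341,557 J = +341.6 kJ/mol.

+341.6 kJ/mol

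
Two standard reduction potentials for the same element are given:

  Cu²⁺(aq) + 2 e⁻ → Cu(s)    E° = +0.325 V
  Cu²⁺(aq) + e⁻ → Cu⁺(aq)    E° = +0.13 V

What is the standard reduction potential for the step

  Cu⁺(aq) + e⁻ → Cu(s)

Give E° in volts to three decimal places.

Sequential free energies add, so n₃E°₃ = n₁E°₁ + n₂E°₂.
With n₃ = 2, and the known step contributing 1×(+0.13) V, the unknown satisfies 1·E° = 2×(+0.325) − 1×(+0.13) = +0.520.
E° = +0.520 / 1 = +0.520 V.

+0.520 V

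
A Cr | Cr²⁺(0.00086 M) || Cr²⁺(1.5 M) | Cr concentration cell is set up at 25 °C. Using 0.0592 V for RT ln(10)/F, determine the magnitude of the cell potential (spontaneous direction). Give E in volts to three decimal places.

For a concentration cell E°cell = 0. The 1.5 M side is the cathode (reduction is favoured where [Cr²⁺] is higher).
With n = 2, E = −(0.0592/2) log([Cr²⁺]ₐₙ/[Cr²⁺]꜀ₐₜ) = −(0.0592/2) log(0.00086/1.5) = −(0.0592/2)(-3.242) = +0.096 V.

+0.096 V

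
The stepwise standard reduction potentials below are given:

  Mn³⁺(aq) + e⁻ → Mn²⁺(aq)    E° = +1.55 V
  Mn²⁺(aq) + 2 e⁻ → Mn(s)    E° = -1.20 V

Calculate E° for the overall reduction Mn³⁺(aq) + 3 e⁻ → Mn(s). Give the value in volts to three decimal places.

-0.283 V

Standard free energies of sequential steps add: ΔG°₃ = ΔG°₁ + ΔG°₂, so n₃E°₃ = n₁E°₁ + n₂E°₂.
E°₃ = (1×+1.55 + 2×-1.20) / 3 = (-0.850) / 3 = -0.283 V.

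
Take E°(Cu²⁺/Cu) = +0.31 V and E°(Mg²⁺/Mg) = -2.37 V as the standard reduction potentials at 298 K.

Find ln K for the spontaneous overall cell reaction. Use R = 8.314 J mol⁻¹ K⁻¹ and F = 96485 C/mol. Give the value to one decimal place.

208.7

Cathode: Cu²⁺/Cu; anode: Mg²⁺/Mg. E°cell = (+0.31) − (-2.37) = +2.68 V, with n = 2.
ΔG° = −nFE° = −RT ln K, so ln K = nFE°/(RT) = (2)(96485)(+2.68) / ((8.314)(298)) = 208.736.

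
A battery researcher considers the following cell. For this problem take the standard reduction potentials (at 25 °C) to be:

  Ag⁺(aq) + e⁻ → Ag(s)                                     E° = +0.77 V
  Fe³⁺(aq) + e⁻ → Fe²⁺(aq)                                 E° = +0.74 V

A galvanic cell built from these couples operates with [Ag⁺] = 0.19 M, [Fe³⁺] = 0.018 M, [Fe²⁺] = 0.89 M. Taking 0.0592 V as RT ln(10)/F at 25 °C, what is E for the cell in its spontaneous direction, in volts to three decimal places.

Ag⁺/Ag is the cathode (higher E°), Fe³⁺/Fe²⁺ the anode: E°cell = +0.77 − (+0.74) = +0.03 V, n = 1.
Overall: Ag⁺(aq) + Fe²⁺(aq) → Ag(s) + Fe³⁺(aq)
Q = [Fe³⁺] / ([Ag⁺]·[Fe²⁺]); log Q = -0.973.
E = E° − (0.0592/n) log Q = +0.03 − (0.0592/1)(-0.973) = +0.088 V.

+0.088 V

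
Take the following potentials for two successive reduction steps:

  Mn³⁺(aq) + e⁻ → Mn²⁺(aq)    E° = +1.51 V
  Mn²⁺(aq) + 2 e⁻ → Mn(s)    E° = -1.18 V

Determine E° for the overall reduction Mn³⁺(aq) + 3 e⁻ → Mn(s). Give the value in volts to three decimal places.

-0.283 V

Adding the free-energy changes (−nFE°) of the two steps gives −n₃FE°₃ = −n₁FE°₁ − n₂FE°₂.
E°₃ = (1×+1.51 + 2×-1.18) / 3 = (-0.850) / 3 = -0.283 V.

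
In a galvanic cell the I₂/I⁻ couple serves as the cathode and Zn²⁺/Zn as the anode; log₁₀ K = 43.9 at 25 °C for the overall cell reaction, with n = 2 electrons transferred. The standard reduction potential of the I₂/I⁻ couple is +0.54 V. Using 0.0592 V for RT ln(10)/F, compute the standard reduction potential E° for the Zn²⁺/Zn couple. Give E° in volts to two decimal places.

E°cell = (0.0592/n)·log K = (0.0592/2)(43.9) = +1.299 V.
Since I₂/I⁻ is the cathode and Zn²⁺/Zn the anode, E°cell = E°(I₂/I⁻) − E°(Zn²⁺/Zn).
So E°(Zn²⁺/Zn) = E°(I₂/I⁻) − E°cell = (+0.54) − (+1.299) = -0.76 V.

-0.76 V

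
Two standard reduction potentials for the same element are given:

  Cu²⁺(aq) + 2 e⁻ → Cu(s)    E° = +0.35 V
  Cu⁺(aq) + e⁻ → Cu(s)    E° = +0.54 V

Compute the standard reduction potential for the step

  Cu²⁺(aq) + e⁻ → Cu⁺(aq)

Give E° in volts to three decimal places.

+0.160 V

Sequential free energies add, so n₃E°₃ = n₁E°₁ + n₂E°₂.
With n₃ = 2, and the known step contributing 1×(+0.54) V, the unknown satisfies 1·E° = 2×(+0.35) − 1×(+0.54) = +0.160.
E° = +0.160 / 1 = +0.160 V.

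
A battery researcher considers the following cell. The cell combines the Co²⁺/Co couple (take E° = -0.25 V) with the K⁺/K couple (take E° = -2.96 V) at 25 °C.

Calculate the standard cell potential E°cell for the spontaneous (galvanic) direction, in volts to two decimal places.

The Co²⁺/Co couple has the higher reduction potential, so it is the cathode; K⁺/K is oxidised at the anode.
E°cell = E°(cathode) − E°(anode) = (-0.25) − (-2.96) = +2.71 V.
Since E°cell > 0, the reaction is spontaneous under standard conditions.

+2.71 V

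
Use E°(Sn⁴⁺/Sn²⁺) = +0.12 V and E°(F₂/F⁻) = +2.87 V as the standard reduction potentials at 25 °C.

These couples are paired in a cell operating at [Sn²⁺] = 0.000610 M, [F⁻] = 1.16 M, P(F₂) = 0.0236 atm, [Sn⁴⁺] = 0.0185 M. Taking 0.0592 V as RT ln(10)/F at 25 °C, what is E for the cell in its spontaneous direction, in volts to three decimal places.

F₂/F⁻ is the cathode (higher E°), Sn⁴⁺/Sn²⁺ the anode: E°cell = +2.87 − (+0.12) = +2.75 V, n = 2.
Overall: F₂(g) + Sn²⁺(aq) → 2 F⁻(aq) + Sn⁴⁺(aq)
Q = [F⁻]^2·[Sn⁴⁺] / (P(F₂)·[Sn²⁺]); log Q = 3.238.
E = E° − (0.0592/n) log Q = +2.75 − (0.0592/2)(3.238) = +2.654 V.

+2.654 V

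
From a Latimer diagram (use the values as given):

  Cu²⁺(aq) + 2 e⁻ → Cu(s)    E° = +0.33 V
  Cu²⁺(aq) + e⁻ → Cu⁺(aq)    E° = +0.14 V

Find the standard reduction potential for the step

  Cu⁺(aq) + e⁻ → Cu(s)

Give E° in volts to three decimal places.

+0.520 V

Sequential free energies add, so n₃E°₃ = n₁E°₁ + n₂E°₂.
With n₃ = 2, and the known step contributing 1×(+0.14) V, the unknown satisfies 1·E° = 2×(+0.33) − 1×(+0.14) = +0.520.
E° = +0.520 / 1 = +0.520 V.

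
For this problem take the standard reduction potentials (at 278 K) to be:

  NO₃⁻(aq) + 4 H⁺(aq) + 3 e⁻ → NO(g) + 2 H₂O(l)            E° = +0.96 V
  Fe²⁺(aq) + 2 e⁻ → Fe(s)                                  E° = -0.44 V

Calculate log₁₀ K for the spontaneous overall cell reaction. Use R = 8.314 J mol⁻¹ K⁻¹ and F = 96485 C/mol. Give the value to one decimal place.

152.3

Cathode: NO₃⁻/NO; anode: Fe²⁺/Fe. E°cell = (+0.96) − (-0.44) = +1.40 V, with n = 6.
ΔG° = −nFE° = −RT ln K, so ln K = nFE°/(RT) = (6)(96485)(+1.40) / ((8.314)(278)) = 350.658.
log₁₀ K = 350.658 / ln 10 = 152.3.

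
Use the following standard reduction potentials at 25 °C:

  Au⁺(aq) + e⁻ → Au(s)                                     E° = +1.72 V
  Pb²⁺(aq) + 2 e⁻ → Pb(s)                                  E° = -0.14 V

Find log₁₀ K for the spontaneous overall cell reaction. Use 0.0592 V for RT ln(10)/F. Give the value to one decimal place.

Cathode: Au⁺/Au; anode: Pb²⁺/Pb. E°cell = +1.86 V, n = 2.
log K = nE°cell / 0.0592 = (2)(+1.86) / 0.0592 = 62.8.

62.8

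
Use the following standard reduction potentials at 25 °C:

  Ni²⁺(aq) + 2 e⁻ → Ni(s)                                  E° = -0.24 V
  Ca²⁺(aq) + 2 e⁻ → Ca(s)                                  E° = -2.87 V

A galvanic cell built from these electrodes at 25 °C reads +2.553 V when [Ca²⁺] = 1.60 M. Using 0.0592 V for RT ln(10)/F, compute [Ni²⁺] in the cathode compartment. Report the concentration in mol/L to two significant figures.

Ni²⁺/Ni is the cathode, Ca²⁺/Ca the anode: E°cell = +2.63 V, n = 2.
Overall reaction: Ni²⁺(aq) + Ca(s) → Ni(s) + Ca²⁺(aq); Q = [Ca²⁺]^1/[Ni²⁺]^1.
From E = E° − (0.0592/n) log Q: log Q = (E° − E)·n/0.0592 = (+2.63 − (+2.553))·2/0.0592 = 2.6014.
So 1·log[Ni²⁺] = 1·log(1.6) − log Q = 0.2041 − (2.6014) = -2.3973; [Ni²⁺] = 10^(-2.3973) ≈ 0.0040 M.

0.0040 M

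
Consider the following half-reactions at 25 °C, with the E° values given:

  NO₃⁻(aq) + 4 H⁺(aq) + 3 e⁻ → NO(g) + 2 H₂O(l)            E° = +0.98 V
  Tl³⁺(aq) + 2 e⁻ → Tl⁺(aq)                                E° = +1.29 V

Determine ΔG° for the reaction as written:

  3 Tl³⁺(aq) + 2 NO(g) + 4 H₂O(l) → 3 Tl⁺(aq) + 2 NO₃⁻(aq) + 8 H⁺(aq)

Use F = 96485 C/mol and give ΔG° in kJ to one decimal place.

As written, Tl³⁺/Tl⁺ is reduced (cathode) and NO₃⁻/NO is oxidised (anode), so E°cell = (+1.29) − (+0.98) = +0.31 V.
Balancing electrons gives n = 6.
ΔG° = −nFE° = −(6)(96485)(+0.31) = -179,462 J = -179.5 kJ.

-179.5 kJ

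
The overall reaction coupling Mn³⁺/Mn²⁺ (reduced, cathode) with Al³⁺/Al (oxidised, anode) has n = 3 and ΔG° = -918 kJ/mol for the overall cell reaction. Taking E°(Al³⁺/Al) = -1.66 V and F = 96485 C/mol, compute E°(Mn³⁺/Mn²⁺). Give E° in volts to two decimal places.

E°cell = −ΔG°/(nF) = −(-918×10³)/((3)(96485)) = +3.171 V.
Since Mn³⁺/Mn²⁺ is the cathode and Al³⁺/Al the anode, E°cell = E°(Mn³⁺/Mn²⁺) − E°(Al³⁺/Al).
So E°(Mn³⁺/Mn²⁺) = E°cell + E°(Al³⁺/Al) = +3.171 + (-1.66) = +1.51 V.

+1.51 V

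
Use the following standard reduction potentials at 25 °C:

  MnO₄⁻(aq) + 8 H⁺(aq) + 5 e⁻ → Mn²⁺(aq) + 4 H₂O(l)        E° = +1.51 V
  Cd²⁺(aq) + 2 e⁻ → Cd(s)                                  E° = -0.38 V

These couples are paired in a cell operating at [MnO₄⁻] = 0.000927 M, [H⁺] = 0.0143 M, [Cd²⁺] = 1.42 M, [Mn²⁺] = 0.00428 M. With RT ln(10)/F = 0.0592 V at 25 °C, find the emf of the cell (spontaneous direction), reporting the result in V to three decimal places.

MnO₄⁻/Mn²⁺ is the cathode (higher E°), Cd²⁺/Cd the anode: E°cell = +1.51 − (-0.38) = +1.89 V, n = 10.
Overall: 2 MnO₄⁻(aq) + 16 H⁺(aq) + 5 Cd(s) → 2 Mn²⁺(aq) + 8 H₂O(l) + 5 Cd²⁺(aq)
Q = [Mn²⁺]^2·[Cd²⁺]^5 / ([MnO₄⁻]^2·[H⁺]^16); log Q = 31.605.
E = E° − (0.0592/n) log Q = +1.89 − (0.0592/10)(31.605) = +1.703 V.

+1.703 V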